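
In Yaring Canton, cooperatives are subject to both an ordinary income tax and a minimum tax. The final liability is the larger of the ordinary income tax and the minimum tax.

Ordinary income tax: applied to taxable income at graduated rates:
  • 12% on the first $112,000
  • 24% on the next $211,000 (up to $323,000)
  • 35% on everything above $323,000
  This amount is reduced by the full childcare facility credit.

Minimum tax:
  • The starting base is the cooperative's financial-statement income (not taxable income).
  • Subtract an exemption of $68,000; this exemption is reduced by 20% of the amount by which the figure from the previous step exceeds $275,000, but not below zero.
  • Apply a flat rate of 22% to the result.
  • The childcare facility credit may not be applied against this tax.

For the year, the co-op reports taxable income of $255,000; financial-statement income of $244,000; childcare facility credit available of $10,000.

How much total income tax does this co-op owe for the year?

$38,720

Minimum tax:
  Base (financial-statement income): $244,000
  Exemption: $244,000 ≤ $275,000, so full $68,000 applies
  Base: $244,000 − $68,000 = $176,000
  $176,000 × 22% = $38,720

Ordinary income tax:
  $112,000 × 12% = $13,440
  $143,000 × 24% = $34,320
  → $47,760
  Less childcare facility credit $10,000 → $37,760

$38,720 > $37,760, so the minimum tax is the binding amount.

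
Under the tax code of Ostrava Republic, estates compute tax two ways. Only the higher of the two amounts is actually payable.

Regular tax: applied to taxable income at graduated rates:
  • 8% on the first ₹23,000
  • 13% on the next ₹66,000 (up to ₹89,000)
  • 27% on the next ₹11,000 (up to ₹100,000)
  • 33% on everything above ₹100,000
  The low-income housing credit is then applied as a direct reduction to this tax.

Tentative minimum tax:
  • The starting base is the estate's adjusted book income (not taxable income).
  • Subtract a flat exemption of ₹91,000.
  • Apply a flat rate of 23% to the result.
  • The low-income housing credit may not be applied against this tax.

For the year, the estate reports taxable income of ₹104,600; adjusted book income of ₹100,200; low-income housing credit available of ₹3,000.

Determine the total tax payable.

Tentative minimum tax:
  Base (adjusted book income): ₹100,200
  Less exemption ₹91,000 → base ₹9,200
  ₹9,200 × 23% = ₹2,116

Regular tax:
  ₹23,000 × 8% = ₹1,840
  ₹66,000 × 13% = ₹8,580
  ₹11,000 × 27% = ₹2,970
  ₹4,600 × 33% = ₹1,518
  → ₹14,908
  Less low-income housing credit ₹3,000 → ₹11,908

₹11,908 > ₹2,116, so the regular tax governs.

₹11,908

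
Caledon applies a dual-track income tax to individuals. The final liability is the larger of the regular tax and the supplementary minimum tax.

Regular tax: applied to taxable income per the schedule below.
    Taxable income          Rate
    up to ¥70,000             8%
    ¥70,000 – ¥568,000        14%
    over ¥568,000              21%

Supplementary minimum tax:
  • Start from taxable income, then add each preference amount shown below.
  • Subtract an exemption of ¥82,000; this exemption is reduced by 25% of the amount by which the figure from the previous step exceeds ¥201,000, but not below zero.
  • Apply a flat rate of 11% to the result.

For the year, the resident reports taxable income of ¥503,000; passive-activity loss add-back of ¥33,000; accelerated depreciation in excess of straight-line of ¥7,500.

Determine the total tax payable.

¥66,220

Regular tax:
  ¥70,000 × 8% = ¥5,600
  ¥433,000 × 14% = ¥60,620
  → ¥66,220

Supplementary minimum tax:
  Adjusted income: ¥503,000 + ¥33,000 + ¥7,500 = ¥543,500
  Exemption: 25% × (¥543,500 − ¥201,000) = ¥85,625 ≥ ¥82,000, so the exemption is fully phased out
  Base: ¥543,500 − ¥0 = ¥543,500
  ¥543,500 × 11% = ¥59,785

¥66,220 > ¥59,785, so the regular tax governs.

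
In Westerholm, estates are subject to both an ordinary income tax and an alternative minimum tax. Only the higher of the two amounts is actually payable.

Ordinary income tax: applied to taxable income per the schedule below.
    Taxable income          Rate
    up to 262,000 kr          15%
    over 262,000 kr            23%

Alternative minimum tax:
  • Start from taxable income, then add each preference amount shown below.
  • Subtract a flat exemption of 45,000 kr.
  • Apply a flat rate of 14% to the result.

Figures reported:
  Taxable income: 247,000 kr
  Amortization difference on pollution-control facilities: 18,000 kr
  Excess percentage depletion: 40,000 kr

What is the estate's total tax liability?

Alternative minimum tax:
  Adjusted income: 247,000 kr + 18,000 kr + 40,000 kr = 305,000 kr
  Less exemption 45,000 kr → base 260,000 kr
  260,000 kr × 14% = 36,400 kr

Ordinary income tax:
  247,000 kr × 15% = 37,050 kr

37,050 kr > 36,400 kr, so the ordinary income tax governs.

37,050 kr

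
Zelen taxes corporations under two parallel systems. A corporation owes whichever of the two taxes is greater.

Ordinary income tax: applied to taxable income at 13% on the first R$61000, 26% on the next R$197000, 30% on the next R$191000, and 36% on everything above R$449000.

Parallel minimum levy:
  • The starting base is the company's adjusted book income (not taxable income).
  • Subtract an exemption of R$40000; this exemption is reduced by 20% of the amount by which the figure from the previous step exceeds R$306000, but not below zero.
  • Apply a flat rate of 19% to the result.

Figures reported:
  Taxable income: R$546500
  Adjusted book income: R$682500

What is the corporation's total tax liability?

R$151550

Parallel minimum levy:
  Base (adjusted book income): R$682500
  Exemption: 20% × (R$682500 − R$306000) = R$75300 ≥ R$40000, so the exemption is fully phased out
  Base: R$682500 − R$0 = R$682500
  R$682500 × 19% = R$129675

Ordinary income tax:
  R$61000 × 13% = R$7930
  R$197000 × 26% = R$51220
  R$191000 × 30% = R$57300
  R$97500 × 36% = R$35100
  → R$151550

R$151550 > R$129675, so the ordinary income tax governs.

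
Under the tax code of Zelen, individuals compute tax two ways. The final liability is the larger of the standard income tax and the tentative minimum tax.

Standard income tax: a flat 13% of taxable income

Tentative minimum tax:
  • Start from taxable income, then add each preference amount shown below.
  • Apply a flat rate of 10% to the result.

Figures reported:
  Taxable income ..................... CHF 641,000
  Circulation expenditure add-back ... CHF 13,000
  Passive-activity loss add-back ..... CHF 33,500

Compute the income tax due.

CHF 83,330

Standard income tax:
  CHF 641,000 × 13% = CHF 83,330

Tentative minimum tax:
  Adjusted income: CHF 641,000 + CHF 13,000 + CHF 33,500 = CHF 687,500
  CHF 687,500 × 10% = CHF 68,750

CHF 83,330 > CHF 68,750, so the standard income tax governs.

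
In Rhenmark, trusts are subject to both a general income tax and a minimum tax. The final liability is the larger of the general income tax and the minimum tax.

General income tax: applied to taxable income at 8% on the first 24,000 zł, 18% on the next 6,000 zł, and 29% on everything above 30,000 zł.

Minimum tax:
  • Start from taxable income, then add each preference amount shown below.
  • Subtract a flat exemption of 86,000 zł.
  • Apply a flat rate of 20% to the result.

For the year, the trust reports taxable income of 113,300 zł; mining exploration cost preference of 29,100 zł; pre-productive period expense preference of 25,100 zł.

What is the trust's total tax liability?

27,157 zł

Minimum tax:
  Adjusted income: 113,300 zł + 29,100 zł + 25,100 zł = 167,500 zł
  Less exemption 86,000 zł → base 81,500 zł
  81,500 zł × 20% = 16,300 zł

General income tax:
  24,000 zł × 8% = 1,920 zł
  6,000 zł × 18% = 1,080 zł
  83,300 zł × 29% = 24,157 zł
  → 27,157 zł

27,157 zł > 16,300 zł, so the general income tax governs.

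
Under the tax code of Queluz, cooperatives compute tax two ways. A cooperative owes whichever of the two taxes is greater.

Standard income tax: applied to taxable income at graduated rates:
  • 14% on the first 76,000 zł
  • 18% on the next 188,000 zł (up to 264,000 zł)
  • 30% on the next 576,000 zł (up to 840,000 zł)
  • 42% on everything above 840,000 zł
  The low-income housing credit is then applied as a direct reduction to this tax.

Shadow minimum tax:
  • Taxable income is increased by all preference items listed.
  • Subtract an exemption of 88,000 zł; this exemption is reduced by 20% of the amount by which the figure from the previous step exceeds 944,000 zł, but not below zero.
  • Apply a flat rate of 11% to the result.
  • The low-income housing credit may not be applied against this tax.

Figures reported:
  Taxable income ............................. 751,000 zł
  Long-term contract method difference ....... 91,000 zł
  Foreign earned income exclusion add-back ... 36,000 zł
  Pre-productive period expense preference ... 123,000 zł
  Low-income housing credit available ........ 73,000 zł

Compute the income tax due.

Shadow minimum tax:
  Adjusted income: 751,000 zł + 91,000 zł + 36,000 zł + 123,000 zł = 1,001,000 zł
  Exemption: 88,000 zł − 20% × (1,001,000 zł − 944,000 zł) = 88,000 zł − 11,400 zł = 76,600 zł
  Base: 1,001,000 zł − 76,600 zł = 924,400 zł
  924,400 zł × 11% = 101,684 zł

Standard income tax:
  76,000 zł × 14% = 10,640 zł
  188,000 zł × 18% = 33,840 zł
  487,000 zł × 30% = 146,100 zł
  → 190,580 zł
  Less low-income housing credit 73,000 zł → 117,580 zł

117,580 zł > 101,684 zł, so the standard income tax governs.

117,580 zł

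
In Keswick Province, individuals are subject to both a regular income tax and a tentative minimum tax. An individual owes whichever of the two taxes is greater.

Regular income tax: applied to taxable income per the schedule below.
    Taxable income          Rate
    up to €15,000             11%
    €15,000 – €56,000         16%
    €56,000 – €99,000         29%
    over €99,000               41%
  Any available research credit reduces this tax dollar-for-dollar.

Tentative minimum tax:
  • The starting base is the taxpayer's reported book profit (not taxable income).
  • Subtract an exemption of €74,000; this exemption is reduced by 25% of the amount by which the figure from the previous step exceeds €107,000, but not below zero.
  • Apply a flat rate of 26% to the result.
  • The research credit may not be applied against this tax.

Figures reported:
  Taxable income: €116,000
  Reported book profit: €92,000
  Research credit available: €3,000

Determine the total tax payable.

Tentative minimum tax:
  Base (reported book profit): €92,000
  Exemption: €92,000 ≤ €107,000, so full €74,000 applies
  Base: €92,000 − €74,000 = €18,000
  €18,000 × 26% = €4,680

Regular income tax:
  €15,000 × 11% = €1,650
  €41,000 × 16% = €6,560
  €43,000 × 29% = €12,470
  €17,000 × 41% = €6,970
  → €27,650
  Less research credit €3,000 → €24,650

€24,650 > €4,680, so the regular income tax governs.

€24,650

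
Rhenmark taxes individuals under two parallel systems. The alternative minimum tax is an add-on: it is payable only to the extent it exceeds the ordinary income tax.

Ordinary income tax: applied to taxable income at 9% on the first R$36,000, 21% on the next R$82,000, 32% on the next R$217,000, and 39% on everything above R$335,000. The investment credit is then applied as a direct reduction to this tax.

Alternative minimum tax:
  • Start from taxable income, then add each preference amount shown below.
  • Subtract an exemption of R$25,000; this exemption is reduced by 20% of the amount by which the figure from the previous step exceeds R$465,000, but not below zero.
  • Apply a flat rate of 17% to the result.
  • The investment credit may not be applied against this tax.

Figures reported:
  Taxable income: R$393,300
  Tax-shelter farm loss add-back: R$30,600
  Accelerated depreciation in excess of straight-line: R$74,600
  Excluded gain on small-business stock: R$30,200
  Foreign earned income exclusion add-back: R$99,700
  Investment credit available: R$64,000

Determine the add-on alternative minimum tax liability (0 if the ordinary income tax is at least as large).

Ordinary income tax:
  R$36,000 × 9% = R$3,240
  R$82,000 × 21% = R$17,220
  R$217,000 × 32% = R$69,440
  R$58,300 × 39% = R$22,737
  → R$112,637
  Less investment credit R$64,000 → R$48,637

Alternative minimum tax:
  Adjusted income: R$393,300 + R$30,600 + R$74,600 + R$30,200 + R$99,700 = R$628,400
  Exemption: 20% × (R$628,400 − R$465,000) = R$32,680 ≥ R$25,000, so the exemption is fully phased out
  Base: R$628,400 − R$0 = R$628,400
  R$628,400 × 17% = R$106,828

Excess of alternative minimum tax over ordinary income tax: R$106,828 − R$48,637 = R$58,191.

R$58,191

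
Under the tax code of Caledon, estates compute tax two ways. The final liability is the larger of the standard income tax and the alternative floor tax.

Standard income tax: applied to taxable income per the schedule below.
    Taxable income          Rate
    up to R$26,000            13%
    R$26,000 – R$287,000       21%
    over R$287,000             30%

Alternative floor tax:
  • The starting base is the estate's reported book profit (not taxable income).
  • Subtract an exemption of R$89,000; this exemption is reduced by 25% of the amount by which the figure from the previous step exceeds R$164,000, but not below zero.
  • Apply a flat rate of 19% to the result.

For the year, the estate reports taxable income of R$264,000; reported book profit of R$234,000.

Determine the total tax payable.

Alternative floor tax:
  Base (reported book profit): R$234,000
  Exemption: R$89,000 − 25% × (R$234,000 − R$164,000) = R$89,000 − R$17,500 = R$71,500
  Base: R$234,000 − R$71,500 = R$162,500
  R$162,500 × 19% = R$30,875

Standard income tax:
  R$26,000 × 13% = R$3,380
  R$238,000 × 21% = R$49,980
  → R$53,360

R$53,360 > R$30,875, so the standard income tax governs.

R$53,360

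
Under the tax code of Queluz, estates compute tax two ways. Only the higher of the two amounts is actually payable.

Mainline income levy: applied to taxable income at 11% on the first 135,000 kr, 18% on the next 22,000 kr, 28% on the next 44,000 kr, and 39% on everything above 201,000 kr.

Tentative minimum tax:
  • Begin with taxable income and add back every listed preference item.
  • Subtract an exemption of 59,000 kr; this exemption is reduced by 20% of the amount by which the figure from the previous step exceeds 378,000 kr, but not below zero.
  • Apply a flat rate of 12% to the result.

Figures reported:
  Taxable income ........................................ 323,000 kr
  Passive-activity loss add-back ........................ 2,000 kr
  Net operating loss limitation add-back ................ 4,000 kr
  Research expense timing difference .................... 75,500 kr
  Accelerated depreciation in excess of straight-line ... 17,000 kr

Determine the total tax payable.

Tentative minimum tax:
  Adjusted income: 323,000 kr + 2,000 kr + 4,000 kr + 75,500 kr + 17,000 kr = 421,500 kr
  Exemption: 59,000 kr − 20% × (421,500 kr − 378,000 kr) = 59,000 kr − 8,700 kr = 50,300 kr
  Base: 421,500 kr − 50,300 kr = 371,200 kr
  371,200 kr × 12% = 44,544 kr

Mainline income levy:
  135,000 kr × 11% = 14,850 kr
  22,000 kr × 18% = 3,960 kr
  44,000 kr × 28% = 12,320 kr
  122,000 kr × 39% = 47,580 kr
  → 78,710 kr

78,710 kr > 44,544 kr, so the mainline income levy governs.

78,710 kr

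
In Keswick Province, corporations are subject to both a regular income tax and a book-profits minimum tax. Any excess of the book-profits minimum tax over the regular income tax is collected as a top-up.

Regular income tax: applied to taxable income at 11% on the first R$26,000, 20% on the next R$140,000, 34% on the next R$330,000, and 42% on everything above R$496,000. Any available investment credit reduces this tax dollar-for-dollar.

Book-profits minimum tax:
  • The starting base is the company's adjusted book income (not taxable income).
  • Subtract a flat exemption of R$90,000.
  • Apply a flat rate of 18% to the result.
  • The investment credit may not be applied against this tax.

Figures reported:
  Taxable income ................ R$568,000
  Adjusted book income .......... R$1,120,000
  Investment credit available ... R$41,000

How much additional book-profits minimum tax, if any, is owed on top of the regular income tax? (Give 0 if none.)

R$53,100

Book-profits minimum tax:
  Base (adjusted book income): R$1,120,000
  Less exemption R$90,000 → base R$1,030,000
  R$1,030,000 × 18% = R$185,400

Regular income tax:
  R$26,000 × 11% = R$2,860
  R$140,000 × 20% = R$28,000
  R$330,000 × 34% = R$112,200
  R$72,000 × 42% = R$30,240
  → R$173,300
  Less investment credit R$41,000 → R$132,300

Excess of book-profits minimum tax over regular income tax: R$185,400 − R$132,300 = R$53,100.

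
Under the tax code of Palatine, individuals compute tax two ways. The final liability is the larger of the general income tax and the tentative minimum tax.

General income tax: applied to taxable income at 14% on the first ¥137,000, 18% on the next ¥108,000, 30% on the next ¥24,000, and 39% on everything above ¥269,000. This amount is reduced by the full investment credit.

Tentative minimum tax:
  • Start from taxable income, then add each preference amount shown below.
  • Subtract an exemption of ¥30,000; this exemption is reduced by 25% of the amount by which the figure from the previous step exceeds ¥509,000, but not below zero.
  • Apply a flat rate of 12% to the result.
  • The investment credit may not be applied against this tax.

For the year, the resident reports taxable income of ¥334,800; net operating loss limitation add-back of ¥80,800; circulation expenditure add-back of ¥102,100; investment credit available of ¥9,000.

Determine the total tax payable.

¥62,482

General income tax:
  ¥137,000 × 14% = ¥19,180
  ¥108,000 × 18% = ¥19,440
  ¥24,000 × 30% = ¥7,200
  ¥65,800 × 39% = ¥25,662
  → ¥71,482
  Less investment credit ¥9,000 → ¥62,482

Tentative minimum tax:
  Adjusted income: ¥334,800 + ¥80,800 + ¥102,100 = ¥517,700
  Exemption: ¥30,000 − 25% × (¥517,700 − ¥509,000) = ¥30,000 − ¥2,175 = ¥27,825
  Base: ¥517,700 − ¥27,825 = ¥489,875
  ¥489,875 × 12% = ¥58,785

¥62,482 > ¥58,785, so the general income tax governs.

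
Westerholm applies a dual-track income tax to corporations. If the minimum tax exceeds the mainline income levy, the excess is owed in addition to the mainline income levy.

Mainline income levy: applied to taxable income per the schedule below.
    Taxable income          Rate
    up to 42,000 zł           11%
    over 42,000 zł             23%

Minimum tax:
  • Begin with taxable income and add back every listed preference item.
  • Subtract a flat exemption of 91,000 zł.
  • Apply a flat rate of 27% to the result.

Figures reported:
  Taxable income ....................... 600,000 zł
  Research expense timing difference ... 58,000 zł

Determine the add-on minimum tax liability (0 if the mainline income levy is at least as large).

Mainline income levy:
  42,000 zł × 11% = 4,620 zł
  558,000 zł × 23% = 128,340 zł
  → 132,960 zł

Minimum tax:
  Adjusted income: 600,000 zł + 58,000 zł = 658,000 zł
  Less exemption 91,000 zł → base 567,000 zł
  567,000 zł × 27% = 153,090 zł

Excess of minimum tax over mainline income levy: 153,090 zł − 132,960 zł = 20,130 zł.

20,130 zł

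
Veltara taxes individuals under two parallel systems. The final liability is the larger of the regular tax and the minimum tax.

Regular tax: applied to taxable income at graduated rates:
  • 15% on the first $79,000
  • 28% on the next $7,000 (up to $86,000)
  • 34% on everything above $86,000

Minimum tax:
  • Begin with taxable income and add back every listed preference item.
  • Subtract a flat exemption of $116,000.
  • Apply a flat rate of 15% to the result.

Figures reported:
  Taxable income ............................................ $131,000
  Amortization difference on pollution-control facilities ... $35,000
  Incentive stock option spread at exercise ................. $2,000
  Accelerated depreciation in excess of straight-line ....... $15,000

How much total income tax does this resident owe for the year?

Minimum tax:
  Adjusted income: $131,000 + $35,000 + $2,000 + $15,000 = $183,000
  Less exemption $116,000 → base $67,000
  $67,000 × 15% = $10,050

Regular tax:
  $79,000 × 15% = $11,850
  $7,000 × 28% = $1,960
  $45,000 × 34% = $15,300
  → $29,110

$29,110 > $10,050, so the regular tax governs.

$29,110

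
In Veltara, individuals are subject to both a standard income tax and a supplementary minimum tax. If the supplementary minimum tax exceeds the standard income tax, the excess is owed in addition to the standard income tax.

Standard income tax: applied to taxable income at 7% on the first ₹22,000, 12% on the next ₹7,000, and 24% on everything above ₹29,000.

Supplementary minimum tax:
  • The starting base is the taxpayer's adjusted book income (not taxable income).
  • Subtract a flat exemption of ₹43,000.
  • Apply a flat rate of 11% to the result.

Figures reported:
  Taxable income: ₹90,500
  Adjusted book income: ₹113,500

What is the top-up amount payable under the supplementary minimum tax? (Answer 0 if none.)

Standard income tax:
  ₹22,000 × 7% = ₹1,540
  ₹7,000 × 12% = ₹840
  ₹61,500 × 24% = ₹14,760
  → ₹17,140

Supplementary minimum tax:
  Base (adjusted book income): ₹113,500
  Less exemption ₹43,000 → base ₹70,500
  ₹70,500 × 11% = ₹7,755

₹7,755 ≤ ₹17,140, so no add-on is due.

₹0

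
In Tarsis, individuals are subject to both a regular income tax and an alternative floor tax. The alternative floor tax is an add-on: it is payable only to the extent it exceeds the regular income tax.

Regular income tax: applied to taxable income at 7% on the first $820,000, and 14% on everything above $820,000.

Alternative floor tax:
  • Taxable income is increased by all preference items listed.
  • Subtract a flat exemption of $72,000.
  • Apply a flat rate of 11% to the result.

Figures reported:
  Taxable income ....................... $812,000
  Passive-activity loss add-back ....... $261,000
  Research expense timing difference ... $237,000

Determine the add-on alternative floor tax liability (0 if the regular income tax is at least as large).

Regular income tax:
  $812,000 × 7% = $56,840

Alternative floor tax:
  Adjusted income: $812,000 + $261,000 + $237,000 = $1,310,000
  Less exemption $72,000 → base $1,238,000
  $1,238,000 × 11% = $136,180

Excess of alternative floor tax over regular income tax: $136,180 − $56,840 = $79,340.

$79,340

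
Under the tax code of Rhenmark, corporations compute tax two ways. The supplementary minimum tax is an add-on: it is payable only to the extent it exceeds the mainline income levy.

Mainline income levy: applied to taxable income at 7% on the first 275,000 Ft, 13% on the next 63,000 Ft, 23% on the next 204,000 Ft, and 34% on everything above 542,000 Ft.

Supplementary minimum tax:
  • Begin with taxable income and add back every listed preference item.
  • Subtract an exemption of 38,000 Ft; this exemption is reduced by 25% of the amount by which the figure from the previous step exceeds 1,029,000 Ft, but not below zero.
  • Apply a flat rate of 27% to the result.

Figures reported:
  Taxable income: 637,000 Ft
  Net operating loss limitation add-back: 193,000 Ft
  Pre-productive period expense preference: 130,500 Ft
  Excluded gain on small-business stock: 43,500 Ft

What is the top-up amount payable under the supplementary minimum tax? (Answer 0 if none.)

154,160 Ft

Mainline income levy:
  275,000 Ft × 7% = 19,250 Ft
  63,000 Ft × 13% = 8,190 Ft
  204,000 Ft × 23% = 46,920 Ft
  95,000 Ft × 34% = 32,300 Ft
  → 106,660 Ft

Supplementary minimum tax:
  Adjusted income: 637,000 Ft + 193,000 Ft + 130,500 Ft + 43,500 Ft = 1,004,000 Ft
  Exemption: 1,004,000 Ft ≤ 1,029,000 Ft, so full 38,000 Ft applies
  Base: 1,004,000 Ft − 38,000 Ft = 966,000 Ft
  966,000 Ft × 27% = 260,820 Ft

Excess of supplementary minimum tax over mainline income levy: 260,820 Ft − 106,660 Ft = 154,160 Ft.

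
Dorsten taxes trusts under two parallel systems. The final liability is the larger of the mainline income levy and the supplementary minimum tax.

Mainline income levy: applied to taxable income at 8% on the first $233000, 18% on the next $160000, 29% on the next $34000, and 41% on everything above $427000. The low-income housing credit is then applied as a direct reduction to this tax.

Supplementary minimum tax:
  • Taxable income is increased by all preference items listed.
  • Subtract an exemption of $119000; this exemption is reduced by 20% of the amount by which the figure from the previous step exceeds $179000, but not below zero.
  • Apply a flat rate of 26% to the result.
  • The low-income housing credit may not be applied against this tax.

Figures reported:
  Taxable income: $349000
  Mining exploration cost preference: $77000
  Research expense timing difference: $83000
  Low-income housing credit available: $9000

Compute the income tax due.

$118560

Supplementary minimum tax:
  Adjusted income: $349000 + $77000 + $83000 = $509000
  Exemption: $119000 − 20% × ($509000 − $179000) = $119000 − $66000 = $53000
  Base: $509000 − $53000 = $456000
  $456000 × 26% = $118560

Mainline income levy:
  $233000 × 8% = $18640
  $116000 × 18% = $20880
  → $39520
  Less low-income housing credit $9000 → $30520

$118560 > $30520, so the supplementary minimum tax is the binding amount.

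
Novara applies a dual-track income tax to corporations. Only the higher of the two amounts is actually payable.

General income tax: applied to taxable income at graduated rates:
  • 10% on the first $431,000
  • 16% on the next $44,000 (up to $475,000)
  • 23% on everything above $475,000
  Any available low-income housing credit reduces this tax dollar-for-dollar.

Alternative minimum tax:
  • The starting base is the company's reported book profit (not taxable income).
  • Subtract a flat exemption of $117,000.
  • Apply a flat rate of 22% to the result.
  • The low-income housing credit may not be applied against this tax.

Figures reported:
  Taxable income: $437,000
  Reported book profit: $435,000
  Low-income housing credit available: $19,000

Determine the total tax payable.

$69,960

Alternative minimum tax:
  Base (reported book profit): $435,000
  Less exemption $117,000 → base $318,000
  $318,000 × 22% = $69,960

General income tax:
  $431,000 × 10% = $43,100
  $6,000 × 16% = $960
  → $44,060
  Less low-income housing credit $19,000 → $25,060

$69,960 > $25,060, so the alternative minimum tax is the binding amount.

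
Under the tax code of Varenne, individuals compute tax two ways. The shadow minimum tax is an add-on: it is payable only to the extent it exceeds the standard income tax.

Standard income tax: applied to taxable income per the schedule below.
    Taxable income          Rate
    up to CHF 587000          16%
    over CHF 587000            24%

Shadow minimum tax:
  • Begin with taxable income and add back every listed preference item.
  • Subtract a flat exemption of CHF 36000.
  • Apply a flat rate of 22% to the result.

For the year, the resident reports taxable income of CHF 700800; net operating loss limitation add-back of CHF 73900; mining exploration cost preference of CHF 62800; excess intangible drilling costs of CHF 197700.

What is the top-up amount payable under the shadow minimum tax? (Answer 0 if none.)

CHF 98592

Shadow minimum tax:
  Adjusted income: CHF 700800 + CHF 73900 + CHF 62800 + CHF 197700 = CHF 1035200
  Less exemption CHF 36000 → base CHF 999200
  CHF 999200 × 22% = CHF 219824

Standard income tax:
  CHF 587000 × 16% = CHF 93920
  CHF 113800 × 24% = CHF 27312
  → CHF 121232

Excess of shadow minimum tax over standard income tax: CHF 219824 − CHF 121232 = CHF 98592.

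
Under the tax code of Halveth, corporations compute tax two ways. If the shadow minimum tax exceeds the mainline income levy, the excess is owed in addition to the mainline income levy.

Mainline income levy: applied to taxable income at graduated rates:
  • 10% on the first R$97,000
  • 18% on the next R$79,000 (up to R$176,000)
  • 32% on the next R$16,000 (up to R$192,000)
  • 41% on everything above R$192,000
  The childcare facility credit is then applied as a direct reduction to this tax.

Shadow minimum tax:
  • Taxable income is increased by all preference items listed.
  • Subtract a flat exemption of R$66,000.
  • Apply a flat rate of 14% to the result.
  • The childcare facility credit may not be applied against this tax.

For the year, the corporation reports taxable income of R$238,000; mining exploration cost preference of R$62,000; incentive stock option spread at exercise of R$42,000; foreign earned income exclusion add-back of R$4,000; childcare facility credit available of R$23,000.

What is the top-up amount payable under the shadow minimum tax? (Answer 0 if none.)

R$14,300

Shadow minimum tax:
  Adjusted income: R$238,000 + R$62,000 + R$42,000 + R$4,000 = R$346,000
  Less exemption R$66,000 → base R$280,000
  R$280,000 × 14% = R$39,200

Mainline income levy:
  R$97,000 × 10% = R$9,700
  R$79,000 × 18% = R$14,220
  R$16,000 × 32% = R$5,120
  R$46,000 × 41% = R$18,860
  → R$47,900
  Less childcare facility credit R$23,000 → R$24,900

Excess of shadow minimum tax over mainline income levy: R$39,200 − R$24,900 = R$14,300.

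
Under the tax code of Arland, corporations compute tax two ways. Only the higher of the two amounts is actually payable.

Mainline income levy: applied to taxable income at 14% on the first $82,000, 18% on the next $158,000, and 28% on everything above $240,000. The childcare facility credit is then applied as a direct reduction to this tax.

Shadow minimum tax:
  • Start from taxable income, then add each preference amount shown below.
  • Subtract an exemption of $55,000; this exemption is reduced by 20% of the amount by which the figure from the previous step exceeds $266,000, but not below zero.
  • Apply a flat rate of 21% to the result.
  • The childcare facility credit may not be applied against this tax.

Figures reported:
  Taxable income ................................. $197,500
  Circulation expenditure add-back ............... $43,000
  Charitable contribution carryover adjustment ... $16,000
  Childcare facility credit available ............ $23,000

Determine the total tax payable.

Shadow minimum tax:
  Adjusted income: $197,500 + $43,000 + $16,000 = $256,500
  Exemption: $256,500 ≤ $266,000, so full $55,000 applies
  Base: $256,500 − $55,000 = $201,500
  $201,500 × 21% = $42,315

Mainline income levy:
  $82,000 × 14% = $11,480
  $115,500 × 18% = $20,790
  → $32,270
  Less childcare facility credit $23,000 → $9,270

$42,315 > $9,270, so the shadow minimum tax is the binding amount.

$42,315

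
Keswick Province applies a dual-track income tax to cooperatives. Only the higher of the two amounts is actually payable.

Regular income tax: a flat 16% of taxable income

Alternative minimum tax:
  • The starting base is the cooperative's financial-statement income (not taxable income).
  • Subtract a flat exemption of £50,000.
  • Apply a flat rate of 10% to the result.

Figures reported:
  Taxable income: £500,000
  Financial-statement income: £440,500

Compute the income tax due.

£80,000

Regular income tax:
  £500,000 × 16% = £80,000

Alternative minimum tax:
  Base (financial-statement income): £440,500
  Less exemption £50,000 → base £390,500
  £390,500 × 10% = £39,050

£80,000 > £39,050, so the regular income tax governs.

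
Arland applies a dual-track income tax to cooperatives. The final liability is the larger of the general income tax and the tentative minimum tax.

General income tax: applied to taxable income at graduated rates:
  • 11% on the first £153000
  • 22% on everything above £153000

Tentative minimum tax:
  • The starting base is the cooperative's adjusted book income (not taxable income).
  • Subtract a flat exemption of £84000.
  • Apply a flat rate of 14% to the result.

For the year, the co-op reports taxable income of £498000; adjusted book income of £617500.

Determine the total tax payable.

£92730

General income tax:
  £153000 × 11% = £16830
  £345000 × 22% = £75900
  → £92730

Tentative minimum tax:
  Base (adjusted book income): £617500
  Less exemption £84000 → base £533500
  £533500 × 14% = £74690

£92730 > £74690, so the general income tax governs.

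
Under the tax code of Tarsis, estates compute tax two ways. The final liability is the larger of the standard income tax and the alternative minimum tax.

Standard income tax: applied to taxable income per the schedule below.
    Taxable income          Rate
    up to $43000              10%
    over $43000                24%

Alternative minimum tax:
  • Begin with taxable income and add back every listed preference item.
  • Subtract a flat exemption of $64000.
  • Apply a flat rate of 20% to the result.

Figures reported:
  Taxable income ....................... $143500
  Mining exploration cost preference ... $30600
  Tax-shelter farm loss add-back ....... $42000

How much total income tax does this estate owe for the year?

$30420

Alternative minimum tax:
  Adjusted income: $143500 + $30600 + $42000 = $216100
  Less exemption $64000 → base $152100
  $152100 × 20% = $30420

Standard income tax:
  $43000 × 10% = $4300
  $100500 × 24% = $24120
  → $28420

$30420 > $28420, so the alternative minimum tax is the binding amount.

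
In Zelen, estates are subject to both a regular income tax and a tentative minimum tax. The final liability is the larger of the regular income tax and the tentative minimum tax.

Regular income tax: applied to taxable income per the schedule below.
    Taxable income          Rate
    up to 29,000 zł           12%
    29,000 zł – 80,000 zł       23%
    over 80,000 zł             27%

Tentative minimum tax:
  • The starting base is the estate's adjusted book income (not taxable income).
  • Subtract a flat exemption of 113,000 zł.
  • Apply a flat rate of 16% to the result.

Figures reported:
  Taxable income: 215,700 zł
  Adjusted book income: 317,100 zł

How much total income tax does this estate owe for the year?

51,849 zł

Tentative minimum tax:
  Base (adjusted book income): 317,100 zł
  Less exemption 113,000 zł → base 204,100 zł
  204,100 zł × 16% = 32,656 zł

Regular income tax:
  29,000 zł × 12% = 3,480 zł
  51,000 zł × 23% = 11,730 zł
  135,700 zł × 27% = 36,639 zł
  → 51,849 zł

51,849 zł > 32,656 zł, so the regular income tax governs.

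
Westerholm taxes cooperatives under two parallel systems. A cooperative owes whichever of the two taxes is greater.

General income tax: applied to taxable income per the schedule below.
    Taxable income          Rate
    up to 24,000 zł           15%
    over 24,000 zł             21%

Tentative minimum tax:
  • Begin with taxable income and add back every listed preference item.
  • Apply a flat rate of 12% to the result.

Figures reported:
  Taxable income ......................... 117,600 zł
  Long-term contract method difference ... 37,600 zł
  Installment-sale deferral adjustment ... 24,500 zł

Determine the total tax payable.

23,256 zł

Tentative minimum tax:
  Adjusted income: 117,600 zł + 37,600 zł + 24,500 zł = 179,700 zł
  179,700 zł × 12% = 21,564 zł

General income tax:
  24,000 zł × 15% = 3,600 zł
  93,600 zł × 21% = 19,656 zł
  → 23,256 zł

23,256 zł > 21,564 zł, so the general income tax governs.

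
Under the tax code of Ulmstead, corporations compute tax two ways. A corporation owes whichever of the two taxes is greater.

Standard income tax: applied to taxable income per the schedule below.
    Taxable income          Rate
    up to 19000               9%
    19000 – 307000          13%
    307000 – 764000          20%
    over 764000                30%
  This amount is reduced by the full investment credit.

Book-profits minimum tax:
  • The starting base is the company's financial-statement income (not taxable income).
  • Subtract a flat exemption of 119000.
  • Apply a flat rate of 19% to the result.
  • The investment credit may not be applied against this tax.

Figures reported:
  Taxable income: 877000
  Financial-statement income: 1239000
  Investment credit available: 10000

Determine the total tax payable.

Standard income tax:
  19000 × 9% = 1710
  288000 × 13% = 37440
  457000 × 20% = 91400
  113000 × 30% = 33900
  → 164450
  Less investment credit 10000 → 154450

Book-profits minimum tax:
  Base (financial-statement income): 1239000
  Less exemption 119000 → base 1120000
  1120000 × 19% = 212800

212800 > 154450, so the book-profits minimum tax is the binding amount.

212800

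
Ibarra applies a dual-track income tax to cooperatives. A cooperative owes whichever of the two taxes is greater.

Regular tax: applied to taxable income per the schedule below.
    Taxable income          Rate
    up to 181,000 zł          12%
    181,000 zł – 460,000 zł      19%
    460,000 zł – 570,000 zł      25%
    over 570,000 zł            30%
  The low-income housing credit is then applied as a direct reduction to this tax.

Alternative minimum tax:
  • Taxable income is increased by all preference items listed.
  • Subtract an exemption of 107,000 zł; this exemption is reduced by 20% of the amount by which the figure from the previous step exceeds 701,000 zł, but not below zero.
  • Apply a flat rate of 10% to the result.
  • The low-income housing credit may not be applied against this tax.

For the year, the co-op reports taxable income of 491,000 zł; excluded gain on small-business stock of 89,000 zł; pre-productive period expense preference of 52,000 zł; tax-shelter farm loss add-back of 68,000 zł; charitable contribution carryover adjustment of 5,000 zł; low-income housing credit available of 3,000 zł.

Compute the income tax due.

79,480 zł

Regular tax:
  181,000 zł × 12% = 21,720 zł
  279,000 zł × 19% = 53,010 zł
  31,000 zł × 25% = 7,750 zł
  → 82,480 zł
  Less low-income housing credit 3,000 zł → 79,480 zł

Alternative minimum tax:
  Adjusted income: 491,000 zł + 89,000 zł + 52,000 zł + 68,000 zł + 5,000 zł = 705,000 zł
  Exemption: 107,000 zł − 20% × (705,000 zł − 701,000 zł) = 107,000 zł − 800 zł = 106,200 zł
  Base: 705,000 zł − 106,200 zł = 598,800 zł
  598,800 zł × 10% = 59,880 zł

79,480 zł > 59,880 zł, so the regular tax governs.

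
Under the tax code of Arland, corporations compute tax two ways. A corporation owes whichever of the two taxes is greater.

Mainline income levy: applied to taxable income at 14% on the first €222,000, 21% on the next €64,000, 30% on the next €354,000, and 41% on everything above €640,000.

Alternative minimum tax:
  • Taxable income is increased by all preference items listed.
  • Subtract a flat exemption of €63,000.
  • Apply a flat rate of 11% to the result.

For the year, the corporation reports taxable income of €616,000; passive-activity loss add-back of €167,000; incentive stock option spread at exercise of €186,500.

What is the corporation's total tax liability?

Mainline income levy:
  €222,000 × 14% = €31,080
  €64,000 × 21% = €13,440
  €330,000 × 30% = €99,000
  → €143,520

Alternative minimum tax:
  Adjusted income: €616,000 + €167,000 + €186,500 = €969,500
  Less exemption €63,000 → base €906,500
  €906,500 × 11% = €99,715

€143,520 > €99,715, so the mainline income levy governs.

€143,520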